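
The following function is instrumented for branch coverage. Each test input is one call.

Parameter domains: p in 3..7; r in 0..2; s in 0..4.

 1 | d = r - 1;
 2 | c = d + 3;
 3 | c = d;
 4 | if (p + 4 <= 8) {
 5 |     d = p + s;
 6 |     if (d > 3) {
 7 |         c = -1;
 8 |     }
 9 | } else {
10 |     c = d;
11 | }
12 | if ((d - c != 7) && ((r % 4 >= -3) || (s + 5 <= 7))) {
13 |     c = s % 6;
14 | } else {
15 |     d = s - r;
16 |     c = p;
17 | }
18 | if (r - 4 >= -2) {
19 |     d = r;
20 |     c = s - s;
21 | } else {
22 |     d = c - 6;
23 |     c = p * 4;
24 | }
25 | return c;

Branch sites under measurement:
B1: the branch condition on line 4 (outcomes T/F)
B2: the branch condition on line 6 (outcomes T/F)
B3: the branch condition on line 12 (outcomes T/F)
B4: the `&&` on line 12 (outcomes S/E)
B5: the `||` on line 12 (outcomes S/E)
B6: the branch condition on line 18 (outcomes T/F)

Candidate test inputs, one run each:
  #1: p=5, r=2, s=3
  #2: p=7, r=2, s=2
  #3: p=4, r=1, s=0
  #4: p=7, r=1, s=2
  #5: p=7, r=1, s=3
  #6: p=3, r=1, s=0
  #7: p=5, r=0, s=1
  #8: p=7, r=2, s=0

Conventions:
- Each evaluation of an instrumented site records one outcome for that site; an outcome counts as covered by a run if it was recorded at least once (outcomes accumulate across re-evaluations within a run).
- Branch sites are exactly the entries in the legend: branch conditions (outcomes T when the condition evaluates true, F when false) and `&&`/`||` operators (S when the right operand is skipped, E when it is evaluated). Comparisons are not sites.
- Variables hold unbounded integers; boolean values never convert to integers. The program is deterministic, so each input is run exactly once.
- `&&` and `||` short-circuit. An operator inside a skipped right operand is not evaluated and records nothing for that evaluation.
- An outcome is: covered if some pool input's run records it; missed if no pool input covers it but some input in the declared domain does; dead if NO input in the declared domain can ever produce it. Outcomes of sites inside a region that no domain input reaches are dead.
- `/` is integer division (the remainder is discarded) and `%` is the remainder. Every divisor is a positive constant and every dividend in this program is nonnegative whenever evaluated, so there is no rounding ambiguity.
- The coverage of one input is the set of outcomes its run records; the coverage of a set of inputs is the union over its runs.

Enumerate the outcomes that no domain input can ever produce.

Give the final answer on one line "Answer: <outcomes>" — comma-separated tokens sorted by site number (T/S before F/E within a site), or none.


sweeping the full domain (75 inputs) for each outcome:
  B5=E: never recorded by any domain input -> dead
  reachable outcomes have witnesses, e.g. B1=T (e.g. p=3, r=0, s=0), B1=F (e.g. p=5, r=0, s=0), B2=T (e.g. p=3, r=0, s=1), B2=F (e.g. p=3, r=0, s=0)
Answer: B5=E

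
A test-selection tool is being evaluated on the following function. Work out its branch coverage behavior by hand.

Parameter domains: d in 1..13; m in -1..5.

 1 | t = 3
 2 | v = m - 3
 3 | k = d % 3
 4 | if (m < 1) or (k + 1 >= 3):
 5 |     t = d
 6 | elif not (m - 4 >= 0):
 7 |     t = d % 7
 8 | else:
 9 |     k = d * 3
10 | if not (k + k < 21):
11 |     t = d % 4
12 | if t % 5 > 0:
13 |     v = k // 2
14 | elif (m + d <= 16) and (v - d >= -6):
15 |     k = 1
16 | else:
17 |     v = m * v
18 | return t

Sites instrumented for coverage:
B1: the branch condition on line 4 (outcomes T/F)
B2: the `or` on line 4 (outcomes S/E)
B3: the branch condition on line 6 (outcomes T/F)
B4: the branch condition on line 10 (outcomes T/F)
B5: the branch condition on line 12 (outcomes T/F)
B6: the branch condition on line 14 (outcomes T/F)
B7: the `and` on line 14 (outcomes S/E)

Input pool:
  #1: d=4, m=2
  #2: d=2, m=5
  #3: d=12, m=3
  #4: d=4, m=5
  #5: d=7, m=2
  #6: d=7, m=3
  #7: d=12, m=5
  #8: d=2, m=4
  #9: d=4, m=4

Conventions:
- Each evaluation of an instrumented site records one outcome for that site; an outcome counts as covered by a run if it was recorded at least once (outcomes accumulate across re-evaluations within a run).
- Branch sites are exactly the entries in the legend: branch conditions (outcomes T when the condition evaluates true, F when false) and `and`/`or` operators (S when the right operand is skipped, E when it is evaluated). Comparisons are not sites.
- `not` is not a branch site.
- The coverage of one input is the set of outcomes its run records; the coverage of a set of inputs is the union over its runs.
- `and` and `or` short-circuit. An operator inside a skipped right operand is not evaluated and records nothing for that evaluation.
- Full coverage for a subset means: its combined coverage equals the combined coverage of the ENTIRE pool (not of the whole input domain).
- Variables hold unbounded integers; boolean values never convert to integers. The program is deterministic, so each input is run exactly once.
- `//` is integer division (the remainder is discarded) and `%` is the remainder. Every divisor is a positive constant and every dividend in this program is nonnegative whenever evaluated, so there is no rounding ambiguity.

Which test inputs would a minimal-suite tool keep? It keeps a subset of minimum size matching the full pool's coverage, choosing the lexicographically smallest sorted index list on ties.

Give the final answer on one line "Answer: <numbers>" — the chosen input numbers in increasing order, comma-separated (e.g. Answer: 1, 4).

#1 (d=4, m=2) -> B2->E, B1->F, B3->T, B4->F, B5->T; covered: B1=F, B2=E, B3=T, B4=F, B5=T
#2 (d=2, m=5) -> B2->E, B1->T, B4->F, B5->T; covered: B1=T, B2=E, B4=F, B5=T
#3 (d=12, m=3) -> B2->E, B1->F, B3->T, B4->F, B5->F, B7->E, B6->F; covered: B1=F, B2=E, B3=T, B4=F, B5=F, B6=F, B7=E
#4 (d=4, m=5) -> B2->E, B1->F, B3->F, B4->T, B5->F, B7->E, B6->T; covered: B1=F, B2=E, B3=F, B4=T, B5=F, B6=T, B7=E
#5 (d=7, m=2) -> B2->E, B1->F, B3->T, B4->F, B5->F, B7->E, B6->F; covered: B1=F, B2=E, B3=T, B4=F, B5=F, B6=F, B7=E
#6 (d=7, m=3) -> B2->E, B1->F, B3->T, B4->F, B5->F, B7->E, B6->F; covered: B1=F, B2=E, B3=T, B4=F, B5=F, B6=F, B7=E
#7 (d=12, m=5) -> B2->E, B1->F, B3->F, B4->T, B5->F, B7->S, B6->F; covered: B1=F, B2=E, B3=F, B4=T, B5=F, B6=F, B7=S
#8 (d=2, m=4) -> B2->E, B1->T, B4->F, B5->T; covered: B1=T, B2=E, B4=F, B5=T
#9 (d=4, m=4) -> B2->E, B1->F, B3->F, B4->T, B5->F, B7->E, B6->T; covered: B1=F, B2=E, B3=F, B4=T, B5=F, B6=T, B7=E
together the pool reaches 13 outcomes: B1=T, B1=F, B2=E, B3=T, B3=F, B4=T, B4=F, B5=T, B5=F, B6=T, B6=F, B7=S, B7=E
no size-1 subset reaches all 13 outcomes (best union: 7/13)
no size-2 subset reaches all 13 outcomes (best union: 10/13)
no size-3 subset reaches all 13 outcomes (best union: 12/13)
at size 4, {1, 2, 4, 7} reaches all 13 outcomes; every lexicographically earlier size-4 subset fails

Answer: 1, 2, 4, 7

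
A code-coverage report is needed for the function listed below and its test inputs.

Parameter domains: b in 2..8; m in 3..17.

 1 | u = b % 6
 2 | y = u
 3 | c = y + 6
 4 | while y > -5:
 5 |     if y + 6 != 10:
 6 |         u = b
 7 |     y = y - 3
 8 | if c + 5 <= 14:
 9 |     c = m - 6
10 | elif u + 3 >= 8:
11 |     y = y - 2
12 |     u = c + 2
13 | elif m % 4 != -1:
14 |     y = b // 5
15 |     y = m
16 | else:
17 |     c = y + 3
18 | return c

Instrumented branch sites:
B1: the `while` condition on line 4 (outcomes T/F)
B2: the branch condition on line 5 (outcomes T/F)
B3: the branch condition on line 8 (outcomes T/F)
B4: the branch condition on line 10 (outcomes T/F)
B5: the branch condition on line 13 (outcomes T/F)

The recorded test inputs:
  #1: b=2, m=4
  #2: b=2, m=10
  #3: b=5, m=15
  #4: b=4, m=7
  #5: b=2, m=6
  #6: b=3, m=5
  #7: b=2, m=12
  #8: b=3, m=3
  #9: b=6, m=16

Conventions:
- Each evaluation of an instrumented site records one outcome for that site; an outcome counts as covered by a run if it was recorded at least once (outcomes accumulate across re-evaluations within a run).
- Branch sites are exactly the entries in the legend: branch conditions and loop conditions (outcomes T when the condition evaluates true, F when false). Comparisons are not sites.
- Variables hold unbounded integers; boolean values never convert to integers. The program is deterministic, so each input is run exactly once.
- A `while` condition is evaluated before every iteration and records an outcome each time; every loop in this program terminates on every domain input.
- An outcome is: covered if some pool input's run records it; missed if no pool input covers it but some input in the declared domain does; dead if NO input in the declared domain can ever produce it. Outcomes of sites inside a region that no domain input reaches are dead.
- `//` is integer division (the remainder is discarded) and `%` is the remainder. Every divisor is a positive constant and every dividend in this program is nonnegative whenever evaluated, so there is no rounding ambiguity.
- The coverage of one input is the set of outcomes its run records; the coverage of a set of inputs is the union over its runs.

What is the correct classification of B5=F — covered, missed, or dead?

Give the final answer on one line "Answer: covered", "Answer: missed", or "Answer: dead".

no pool input records B5=F
checking all 105 inputs in the declared domain: B5=F is never recorded -> dead

Answer: dead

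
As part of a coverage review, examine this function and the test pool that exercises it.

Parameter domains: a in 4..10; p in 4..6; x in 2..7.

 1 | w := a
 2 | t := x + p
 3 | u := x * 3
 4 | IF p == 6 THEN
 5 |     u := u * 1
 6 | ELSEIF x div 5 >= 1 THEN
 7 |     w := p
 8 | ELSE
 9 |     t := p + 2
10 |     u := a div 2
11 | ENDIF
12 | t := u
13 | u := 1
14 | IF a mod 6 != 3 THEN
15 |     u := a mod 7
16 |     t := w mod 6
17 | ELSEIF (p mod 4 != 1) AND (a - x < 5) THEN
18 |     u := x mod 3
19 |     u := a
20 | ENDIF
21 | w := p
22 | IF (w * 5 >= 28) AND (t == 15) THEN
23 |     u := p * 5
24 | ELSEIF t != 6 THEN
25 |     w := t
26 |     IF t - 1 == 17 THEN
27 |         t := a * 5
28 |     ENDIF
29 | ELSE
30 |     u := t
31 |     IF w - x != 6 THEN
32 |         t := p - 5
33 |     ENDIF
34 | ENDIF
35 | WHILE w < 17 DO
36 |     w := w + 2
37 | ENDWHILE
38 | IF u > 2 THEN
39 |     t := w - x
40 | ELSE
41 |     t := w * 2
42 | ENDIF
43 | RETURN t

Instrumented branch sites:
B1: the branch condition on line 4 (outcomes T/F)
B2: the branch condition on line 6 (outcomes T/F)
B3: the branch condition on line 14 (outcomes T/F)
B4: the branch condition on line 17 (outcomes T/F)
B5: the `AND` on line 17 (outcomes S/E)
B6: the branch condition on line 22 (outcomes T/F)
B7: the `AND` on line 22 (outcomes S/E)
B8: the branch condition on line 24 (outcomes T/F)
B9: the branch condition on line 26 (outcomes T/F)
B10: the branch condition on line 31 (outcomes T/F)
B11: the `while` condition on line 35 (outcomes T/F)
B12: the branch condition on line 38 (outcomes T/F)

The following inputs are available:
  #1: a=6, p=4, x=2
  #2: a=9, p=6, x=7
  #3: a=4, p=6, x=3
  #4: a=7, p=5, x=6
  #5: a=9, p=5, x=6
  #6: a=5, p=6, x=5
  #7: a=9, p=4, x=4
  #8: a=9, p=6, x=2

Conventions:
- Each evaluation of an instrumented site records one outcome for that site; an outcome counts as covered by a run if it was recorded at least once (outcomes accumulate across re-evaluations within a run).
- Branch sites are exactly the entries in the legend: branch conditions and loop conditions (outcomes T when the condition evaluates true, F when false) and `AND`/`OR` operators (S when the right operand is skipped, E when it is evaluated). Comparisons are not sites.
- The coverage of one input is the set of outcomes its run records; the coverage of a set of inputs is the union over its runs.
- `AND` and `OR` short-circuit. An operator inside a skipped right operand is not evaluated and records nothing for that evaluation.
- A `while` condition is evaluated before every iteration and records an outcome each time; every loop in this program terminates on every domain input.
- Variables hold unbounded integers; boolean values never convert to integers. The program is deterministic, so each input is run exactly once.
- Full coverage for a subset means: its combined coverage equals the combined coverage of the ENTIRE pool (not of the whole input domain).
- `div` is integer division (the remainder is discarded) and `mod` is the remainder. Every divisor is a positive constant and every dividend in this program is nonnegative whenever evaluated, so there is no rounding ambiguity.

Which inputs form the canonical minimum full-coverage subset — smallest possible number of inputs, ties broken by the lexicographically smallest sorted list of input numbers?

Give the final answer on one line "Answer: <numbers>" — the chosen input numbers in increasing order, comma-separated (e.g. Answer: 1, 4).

#1 (a=6, p=4, x=2) -> B1->F, B2->F, B3->T, B7->S, B6->F, B8->T, B9->F, B11->T, B11->T, B11->T, B11->T, B11->T, B11->T, B11->T, ...; covered: B1=F, B2=F, B3=T, B6=F, B7=S, B8=T, B9=F, B11=T, B11=F, B12=T
#2 (a=9, p=6, x=7) -> B1->T, B3->F, B5->E, B4->T, B7->E, B6->F, B8->T, B9->F, B11->F, B12->T; covered: B1=T, B3=F, B4=T, B5=E, B6=F, B7=E, B8=T, B9=F, B11=F, B12=T
#3 (a=4, p=6, x=3) -> B1->T, B3->T, B7->E, B6->F, B8->T, B9->F, B11->T, B11->T, B11->T, B11->T, B11->T, B11->T, B11->T, B11->F, ...; covered: B1=T, B3=T, B6=F, B7=E, B8=T, B9=F, B11=T, B11=F, B12=T
#4 (a=7, p=5, x=6) -> B1->F, B2->T, B3->T, B7->S, B6->F, B8->T, B9->F, B11->T, B11->T, B11->T, B11->T, B11->T, B11->T, B11->F, ...; covered: B1=F, B2=T, B3=T, B6=F, B7=S, B8=T, B9=F, B11=T, B11=F, B12=F
#5 (a=9, p=5, x=6) -> B1->F, B2->T, B3->F, B5->S, B4->F, B7->S, B6->F, B8->T, B9->T, B11->F, B12->F; covered: B1=F, B2=T, B3=F, B4=F, B5=S, B6=F, B7=S, B8=T, B9=T, B11=F, B12=F
#6 (a=5, p=6, x=5) -> B1->T, B3->T, B7->E, B6->F, B8->T, B9->F, B11->T, B11->T, B11->T, B11->T, B11->T, B11->T, B11->F, B12->T; covered: B1=T, B3=T, B6=F, B7=E, B8=T, B9=F, B11=T, B11=F, B12=T
#7 (a=9, p=4, x=4) -> B1->F, B2->F, B3->F, B5->E, B4->F, B7->S, B6->F, B8->T, B9->F, B11->T, B11->T, B11->T, B11->T, B11->T, ...; covered: B1=F, B2=F, B3=F, B4=F, B5=E, B6=F, B7=S, B8=T, B9=F, B11=T, B11=F, B12=F
#8 (a=9, p=6, x=2) -> B1->T, B3->F, B5->E, B4->F, B7->E, B6->F, B8->F, B10->T, B11->T, B11->T, B11->T, B11->T, B11->T, B11->T, ...; covered: B1=T, B3=F, B4=F, B5=E, B6=F, B7=E, B8=F, B10=T, B11=T, B11=F, B12=T
pool-wide coverage (22 outcomes): B1=T, B1=F, B2=T, B2=F, B3=T, B3=F, B4=T, B4=F, B5=S, B5=E, B6=F, B7=S, B7=E, B8=T, B8=F, B9=T, B9=F, B10=T, B11=T, B11=F, B12=T, B12=F
checked all size-1 subsets: none covers 22 outcomes (max 12/22)
checked all size-2 subsets: none covers 22 outcomes (max 18/22)
checked all size-3 subsets: none covers 22 outcomes (max 21/22)
inputs {1, 2, 5, 8} (size 4) cover everything; no size-4 subset with a lexicographically smaller index list covers all 22

Answer: 1, 2, 5, 8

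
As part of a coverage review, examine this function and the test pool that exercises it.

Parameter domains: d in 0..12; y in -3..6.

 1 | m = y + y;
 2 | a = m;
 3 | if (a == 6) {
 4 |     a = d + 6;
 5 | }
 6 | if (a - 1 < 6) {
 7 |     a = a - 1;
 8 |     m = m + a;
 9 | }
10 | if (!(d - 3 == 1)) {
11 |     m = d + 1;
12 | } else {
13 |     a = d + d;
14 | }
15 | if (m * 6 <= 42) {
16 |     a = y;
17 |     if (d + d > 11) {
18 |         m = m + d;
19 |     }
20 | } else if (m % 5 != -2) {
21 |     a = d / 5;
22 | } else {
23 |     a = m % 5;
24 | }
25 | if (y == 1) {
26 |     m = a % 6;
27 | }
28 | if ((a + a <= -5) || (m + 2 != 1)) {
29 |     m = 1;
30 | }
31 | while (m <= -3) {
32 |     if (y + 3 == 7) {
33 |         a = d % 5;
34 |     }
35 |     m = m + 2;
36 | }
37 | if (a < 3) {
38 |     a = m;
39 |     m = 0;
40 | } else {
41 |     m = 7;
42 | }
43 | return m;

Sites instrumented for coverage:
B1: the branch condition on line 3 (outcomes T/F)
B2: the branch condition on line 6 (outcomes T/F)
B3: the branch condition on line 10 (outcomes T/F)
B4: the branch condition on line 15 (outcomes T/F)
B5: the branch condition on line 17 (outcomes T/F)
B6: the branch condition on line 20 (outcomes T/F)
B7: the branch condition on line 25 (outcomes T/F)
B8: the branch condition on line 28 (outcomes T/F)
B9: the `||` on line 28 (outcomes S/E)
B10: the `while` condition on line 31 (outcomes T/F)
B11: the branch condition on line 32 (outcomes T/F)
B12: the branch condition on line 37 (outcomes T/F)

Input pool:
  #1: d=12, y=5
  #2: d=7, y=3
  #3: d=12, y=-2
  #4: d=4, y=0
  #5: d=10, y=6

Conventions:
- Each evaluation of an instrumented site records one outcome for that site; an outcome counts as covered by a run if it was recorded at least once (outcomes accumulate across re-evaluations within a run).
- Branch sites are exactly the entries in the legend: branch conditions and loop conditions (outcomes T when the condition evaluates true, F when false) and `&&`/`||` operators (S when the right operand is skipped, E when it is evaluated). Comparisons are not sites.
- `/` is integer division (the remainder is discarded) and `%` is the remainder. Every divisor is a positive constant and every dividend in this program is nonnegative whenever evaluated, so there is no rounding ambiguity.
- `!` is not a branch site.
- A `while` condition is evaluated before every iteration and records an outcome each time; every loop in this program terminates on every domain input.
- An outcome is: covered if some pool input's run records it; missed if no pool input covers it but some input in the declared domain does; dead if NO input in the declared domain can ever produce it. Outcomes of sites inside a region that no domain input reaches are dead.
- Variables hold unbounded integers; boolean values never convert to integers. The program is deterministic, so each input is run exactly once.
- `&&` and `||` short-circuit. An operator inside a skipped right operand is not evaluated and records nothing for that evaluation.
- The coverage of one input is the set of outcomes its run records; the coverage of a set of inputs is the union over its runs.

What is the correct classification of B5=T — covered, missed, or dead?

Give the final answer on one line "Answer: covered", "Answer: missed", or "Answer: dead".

no pool input records B5=T
but domain input (d=6, y=-3) does record it -> reachable, so missed

Answer: missed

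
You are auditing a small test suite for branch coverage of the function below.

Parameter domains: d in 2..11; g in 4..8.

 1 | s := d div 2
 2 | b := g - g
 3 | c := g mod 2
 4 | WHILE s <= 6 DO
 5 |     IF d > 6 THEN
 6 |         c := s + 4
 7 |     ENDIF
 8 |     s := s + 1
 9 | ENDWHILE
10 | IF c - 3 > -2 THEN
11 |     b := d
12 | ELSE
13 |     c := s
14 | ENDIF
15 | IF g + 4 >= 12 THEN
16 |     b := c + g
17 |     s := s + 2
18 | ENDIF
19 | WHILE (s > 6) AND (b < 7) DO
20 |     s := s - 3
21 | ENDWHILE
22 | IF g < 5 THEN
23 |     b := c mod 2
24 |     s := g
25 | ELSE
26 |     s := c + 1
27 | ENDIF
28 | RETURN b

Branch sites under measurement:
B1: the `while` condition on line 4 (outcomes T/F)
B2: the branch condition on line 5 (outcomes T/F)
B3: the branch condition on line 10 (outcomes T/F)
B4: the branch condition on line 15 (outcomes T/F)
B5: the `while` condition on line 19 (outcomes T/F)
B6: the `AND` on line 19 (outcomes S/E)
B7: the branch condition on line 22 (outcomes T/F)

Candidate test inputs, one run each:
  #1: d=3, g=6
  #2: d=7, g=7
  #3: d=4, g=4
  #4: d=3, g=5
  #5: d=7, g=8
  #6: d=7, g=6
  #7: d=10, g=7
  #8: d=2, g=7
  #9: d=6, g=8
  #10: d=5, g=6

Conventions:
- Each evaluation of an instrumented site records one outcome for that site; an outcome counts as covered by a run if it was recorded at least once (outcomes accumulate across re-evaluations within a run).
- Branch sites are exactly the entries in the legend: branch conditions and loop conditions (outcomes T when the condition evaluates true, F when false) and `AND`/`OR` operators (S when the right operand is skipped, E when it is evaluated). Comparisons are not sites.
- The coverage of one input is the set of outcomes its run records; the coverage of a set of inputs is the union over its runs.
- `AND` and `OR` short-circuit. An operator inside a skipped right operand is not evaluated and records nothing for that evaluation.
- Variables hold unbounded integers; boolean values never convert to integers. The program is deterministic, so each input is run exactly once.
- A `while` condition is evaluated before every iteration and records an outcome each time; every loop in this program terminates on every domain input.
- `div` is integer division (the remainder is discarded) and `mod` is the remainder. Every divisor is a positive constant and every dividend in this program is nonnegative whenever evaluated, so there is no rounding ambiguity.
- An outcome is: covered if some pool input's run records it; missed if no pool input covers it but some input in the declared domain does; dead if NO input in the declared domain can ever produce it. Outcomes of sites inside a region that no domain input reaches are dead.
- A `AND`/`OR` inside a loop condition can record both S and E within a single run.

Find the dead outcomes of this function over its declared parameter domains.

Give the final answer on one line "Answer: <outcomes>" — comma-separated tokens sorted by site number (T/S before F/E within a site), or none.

exhaustive pass over the 50-input domain:
  reachable outcomes have witnesses, e.g. B1=T (e.g. d=2, g=4), B1=F (e.g. d=2, g=4), B2=T (e.g. d=7, g=4), B2=F (e.g. d=2, g=4)

Answer: none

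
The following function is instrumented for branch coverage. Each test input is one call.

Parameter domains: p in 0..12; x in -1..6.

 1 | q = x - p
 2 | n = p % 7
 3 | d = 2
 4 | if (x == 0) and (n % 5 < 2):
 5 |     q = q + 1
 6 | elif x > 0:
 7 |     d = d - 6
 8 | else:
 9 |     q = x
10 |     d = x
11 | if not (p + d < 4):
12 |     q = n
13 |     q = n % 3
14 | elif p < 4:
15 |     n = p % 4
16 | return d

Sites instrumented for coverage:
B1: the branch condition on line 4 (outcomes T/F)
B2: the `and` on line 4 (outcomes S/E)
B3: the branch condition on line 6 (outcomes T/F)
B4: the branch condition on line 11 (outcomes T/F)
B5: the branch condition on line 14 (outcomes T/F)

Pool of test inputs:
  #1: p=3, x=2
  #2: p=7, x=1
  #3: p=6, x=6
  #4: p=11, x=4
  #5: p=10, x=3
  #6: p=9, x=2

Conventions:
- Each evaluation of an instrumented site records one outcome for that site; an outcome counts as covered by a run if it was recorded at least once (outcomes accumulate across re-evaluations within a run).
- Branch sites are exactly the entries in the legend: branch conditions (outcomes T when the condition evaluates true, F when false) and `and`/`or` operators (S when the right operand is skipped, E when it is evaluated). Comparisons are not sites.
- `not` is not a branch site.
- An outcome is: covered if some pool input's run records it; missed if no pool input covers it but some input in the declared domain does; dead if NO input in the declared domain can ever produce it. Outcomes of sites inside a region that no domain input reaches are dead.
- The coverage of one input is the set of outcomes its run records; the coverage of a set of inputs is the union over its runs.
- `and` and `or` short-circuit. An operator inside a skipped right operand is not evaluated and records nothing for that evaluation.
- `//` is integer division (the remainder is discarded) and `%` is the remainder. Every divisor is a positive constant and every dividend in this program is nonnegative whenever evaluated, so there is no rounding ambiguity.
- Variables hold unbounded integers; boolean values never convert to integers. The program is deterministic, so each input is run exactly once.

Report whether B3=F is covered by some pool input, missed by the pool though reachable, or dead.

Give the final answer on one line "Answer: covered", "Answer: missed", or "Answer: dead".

no pool input records B3=F
but domain input (p=0, x=-1) does record it -> reachable, so missed

Answer: missed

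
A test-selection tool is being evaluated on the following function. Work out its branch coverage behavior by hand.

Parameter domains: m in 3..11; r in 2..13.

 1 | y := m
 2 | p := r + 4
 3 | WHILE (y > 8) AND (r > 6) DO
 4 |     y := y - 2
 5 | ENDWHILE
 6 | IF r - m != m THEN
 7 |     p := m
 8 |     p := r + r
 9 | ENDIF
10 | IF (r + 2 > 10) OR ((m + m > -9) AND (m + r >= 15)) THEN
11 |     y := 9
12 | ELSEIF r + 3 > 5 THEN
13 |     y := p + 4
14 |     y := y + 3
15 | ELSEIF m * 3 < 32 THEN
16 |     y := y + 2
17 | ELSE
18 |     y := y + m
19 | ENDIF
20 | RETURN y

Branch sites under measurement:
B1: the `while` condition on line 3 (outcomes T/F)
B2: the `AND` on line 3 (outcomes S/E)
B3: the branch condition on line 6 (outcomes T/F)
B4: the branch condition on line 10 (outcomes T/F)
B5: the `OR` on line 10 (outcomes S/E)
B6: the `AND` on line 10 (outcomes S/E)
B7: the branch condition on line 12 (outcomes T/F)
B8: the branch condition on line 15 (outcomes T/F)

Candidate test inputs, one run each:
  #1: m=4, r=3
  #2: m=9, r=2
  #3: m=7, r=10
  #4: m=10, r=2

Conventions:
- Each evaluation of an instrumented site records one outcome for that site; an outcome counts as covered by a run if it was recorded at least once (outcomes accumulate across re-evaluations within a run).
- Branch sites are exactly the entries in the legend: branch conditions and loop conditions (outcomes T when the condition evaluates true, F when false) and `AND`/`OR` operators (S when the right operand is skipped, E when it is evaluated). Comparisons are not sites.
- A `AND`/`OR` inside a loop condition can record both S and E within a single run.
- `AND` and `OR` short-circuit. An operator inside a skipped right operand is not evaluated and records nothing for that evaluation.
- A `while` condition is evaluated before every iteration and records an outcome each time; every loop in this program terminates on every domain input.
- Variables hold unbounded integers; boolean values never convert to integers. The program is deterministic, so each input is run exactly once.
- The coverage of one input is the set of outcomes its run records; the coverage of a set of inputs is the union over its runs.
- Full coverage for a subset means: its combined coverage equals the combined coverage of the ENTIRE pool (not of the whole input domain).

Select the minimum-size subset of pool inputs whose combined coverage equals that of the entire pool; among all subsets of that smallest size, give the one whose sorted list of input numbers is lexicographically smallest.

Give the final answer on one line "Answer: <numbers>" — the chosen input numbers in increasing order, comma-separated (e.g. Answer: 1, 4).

#1 (m=4, r=3) -> B2->S, B1->F, B3->T, B5->E, B6->E, B4->F, B7->T; covered: B1=F, B2=S, B3=T, B4=F, B5=E, B6=E, B7=T
#2 (m=9, r=2) -> B2->E, B1->F, B3->T, B5->E, B6->E, B4->F, B7->F, B8->T; covered: B1=F, B2=E, B3=T, B4=F, B5=E, B6=E, B7=F, B8=T
#3 (m=7, r=10) -> B2->S, B1->F, B3->T, B5->S, B4->T; covered: B1=F, B2=S, B3=T, B4=T, B5=S
#4 (m=10, r=2) -> B2->E, B1->F, B3->T, B5->E, B6->E, B4->F, B7->F, B8->T; covered: B1=F, B2=E, B3=T, B4=F, B5=E, B6=E, B7=F, B8=T
union over all inputs: B1=F, B2=S, B2=E, B3=T, B4=T, B4=F, B5=S, B5=E, B6=E, B7=T, B7=F, B8=T (12 outcomes)
every size-1 subset falls short of the 12 outcomes (best: 8/12)
every size-2 subset falls short of the 12 outcomes (best: 11/12)
at size 3, {1, 2, 3} reaches all 12 outcomes; every lexicographically earlier size-3 subset fails

Answer: 1, 2, 3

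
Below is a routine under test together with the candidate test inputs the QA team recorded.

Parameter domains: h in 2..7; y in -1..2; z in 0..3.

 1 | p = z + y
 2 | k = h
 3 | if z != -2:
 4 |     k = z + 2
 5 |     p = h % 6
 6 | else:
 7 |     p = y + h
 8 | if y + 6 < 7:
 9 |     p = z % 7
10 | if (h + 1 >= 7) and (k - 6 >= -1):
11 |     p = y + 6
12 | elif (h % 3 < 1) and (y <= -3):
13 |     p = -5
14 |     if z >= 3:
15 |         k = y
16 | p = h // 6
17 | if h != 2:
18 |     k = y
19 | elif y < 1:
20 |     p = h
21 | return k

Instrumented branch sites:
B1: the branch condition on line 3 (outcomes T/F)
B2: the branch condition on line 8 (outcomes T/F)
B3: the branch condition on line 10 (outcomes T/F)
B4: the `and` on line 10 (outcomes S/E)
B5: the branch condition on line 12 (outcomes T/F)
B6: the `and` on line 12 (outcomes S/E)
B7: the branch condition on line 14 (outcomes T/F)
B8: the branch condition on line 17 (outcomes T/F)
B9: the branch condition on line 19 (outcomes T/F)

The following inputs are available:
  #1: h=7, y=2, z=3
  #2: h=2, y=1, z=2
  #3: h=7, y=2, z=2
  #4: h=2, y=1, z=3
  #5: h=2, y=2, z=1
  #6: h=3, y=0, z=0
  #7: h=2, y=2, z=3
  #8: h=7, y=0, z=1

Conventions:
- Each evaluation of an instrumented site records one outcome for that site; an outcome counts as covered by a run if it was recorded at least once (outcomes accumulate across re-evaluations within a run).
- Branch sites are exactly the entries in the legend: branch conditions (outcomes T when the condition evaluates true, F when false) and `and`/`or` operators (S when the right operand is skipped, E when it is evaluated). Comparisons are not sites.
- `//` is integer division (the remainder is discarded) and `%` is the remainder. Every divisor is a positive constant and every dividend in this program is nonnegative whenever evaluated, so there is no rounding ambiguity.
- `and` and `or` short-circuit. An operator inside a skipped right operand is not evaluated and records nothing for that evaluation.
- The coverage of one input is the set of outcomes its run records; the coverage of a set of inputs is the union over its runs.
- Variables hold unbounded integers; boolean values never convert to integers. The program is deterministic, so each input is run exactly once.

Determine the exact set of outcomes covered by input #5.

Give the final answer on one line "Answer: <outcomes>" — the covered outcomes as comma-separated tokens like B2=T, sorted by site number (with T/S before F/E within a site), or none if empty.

Tracing the run of input #5 (h=2, y=2, z=1):
  B1->T, B2->F, B4->S, B3->F, B6->S, B5->F, B8->F, B9->F
collecting distinct outcomes: B1=T, B2=F, B3=F, B4=S, B5=F, B6=S, B8=F, B9=F

Answer: B1=T, B2=F, B3=F, B4=S, B5=F, B6=S, B8=F, B9=F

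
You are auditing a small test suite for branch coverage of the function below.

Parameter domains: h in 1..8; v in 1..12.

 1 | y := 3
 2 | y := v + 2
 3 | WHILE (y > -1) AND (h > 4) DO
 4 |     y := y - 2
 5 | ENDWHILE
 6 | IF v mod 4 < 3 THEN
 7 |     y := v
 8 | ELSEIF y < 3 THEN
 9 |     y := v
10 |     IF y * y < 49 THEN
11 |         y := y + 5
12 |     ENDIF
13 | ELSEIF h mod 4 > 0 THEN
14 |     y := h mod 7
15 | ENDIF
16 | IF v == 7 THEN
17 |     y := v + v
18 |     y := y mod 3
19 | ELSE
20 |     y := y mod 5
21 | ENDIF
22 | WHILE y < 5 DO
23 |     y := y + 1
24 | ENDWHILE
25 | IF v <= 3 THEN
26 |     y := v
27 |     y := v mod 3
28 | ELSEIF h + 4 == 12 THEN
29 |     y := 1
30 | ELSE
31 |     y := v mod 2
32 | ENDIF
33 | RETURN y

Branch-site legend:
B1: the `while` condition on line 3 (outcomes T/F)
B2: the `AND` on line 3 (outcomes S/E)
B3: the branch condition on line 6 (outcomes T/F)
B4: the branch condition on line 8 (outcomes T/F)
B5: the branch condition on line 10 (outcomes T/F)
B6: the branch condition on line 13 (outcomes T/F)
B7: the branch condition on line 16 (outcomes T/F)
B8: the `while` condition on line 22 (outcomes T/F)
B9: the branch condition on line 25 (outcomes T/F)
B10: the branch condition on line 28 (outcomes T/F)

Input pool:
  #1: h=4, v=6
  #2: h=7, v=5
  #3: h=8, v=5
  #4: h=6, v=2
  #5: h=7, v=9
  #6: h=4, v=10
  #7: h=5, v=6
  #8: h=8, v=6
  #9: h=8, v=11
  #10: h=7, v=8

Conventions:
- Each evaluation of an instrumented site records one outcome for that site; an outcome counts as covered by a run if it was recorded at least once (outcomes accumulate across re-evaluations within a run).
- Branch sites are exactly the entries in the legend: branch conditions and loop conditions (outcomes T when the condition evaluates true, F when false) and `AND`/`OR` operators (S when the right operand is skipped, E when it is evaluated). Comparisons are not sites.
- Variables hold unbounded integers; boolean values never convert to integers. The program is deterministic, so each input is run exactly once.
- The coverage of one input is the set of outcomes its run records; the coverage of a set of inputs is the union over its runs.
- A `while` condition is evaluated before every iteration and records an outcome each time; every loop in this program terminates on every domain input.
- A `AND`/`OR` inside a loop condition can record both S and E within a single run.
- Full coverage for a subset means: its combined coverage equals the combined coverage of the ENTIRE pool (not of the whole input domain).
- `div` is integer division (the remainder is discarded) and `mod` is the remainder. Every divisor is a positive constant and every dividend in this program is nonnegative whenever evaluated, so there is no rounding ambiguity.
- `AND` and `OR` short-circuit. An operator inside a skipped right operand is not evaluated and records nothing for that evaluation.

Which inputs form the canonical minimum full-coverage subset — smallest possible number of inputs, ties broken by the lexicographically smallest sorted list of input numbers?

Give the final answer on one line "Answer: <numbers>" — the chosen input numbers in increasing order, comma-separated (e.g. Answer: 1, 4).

#1 (h=4, v=6) -> B2->E, B1->F, B3->T, B7->F, B8->T, B8->T, B8->T, B8->T, B8->F, B9->F, B10->F; covered: B1=F, B2=E, B3=T, B7=F, B8=T, B8=F, B9=F, B10=F
#2 (h=7, v=5) -> B2->E, B1->T, B2->E, B1->T, B2->E, B1->T, B2->E, B1->T, B2->S, B1->F, B3->T, B7->F, B8->T, B8->T, ...; covered: B1=T, B1=F, B2=S, B2=E, B3=T, B7=F, B8=T, B8=F, B9=F, B10=F
#3 (h=8, v=5) -> B2->E, B1->T, B2->E, B1->T, B2->E, B1->T, B2->E, B1->T, B2->S, B1->F, B3->T, B7->F, B8->T, B8->T, ...; covered: B1=T, B1=F, B2=S, B2=E, B3=T, B7=F, B8=T, B8=F, B9=F, B10=T
#4 (h=6, v=2) -> B2->E, B1->T, B2->E, B1->T, B2->E, B1->T, B2->S, B1->F, B3->T, B7->F, B8->T, B8->T, B8->T, B8->F, ...; covered: B1=T, B1=F, B2=S, B2=E, B3=T, B7=F, B8=T, B8=F, B9=T
#5 (h=7, v=9) -> B2->E, B1->T, B2->E, B1->T, B2->E, B1->T, B2->E, B1->T, B2->E, B1->T, B2->E, B1->T, B2->S, B1->F, ...; covered: B1=T, B1=F, B2=S, B2=E, B3=T, B7=F, B8=T, B8=F, B9=F, B10=F
#6 (h=4, v=10) -> B2->E, B1->F, B3->T, B7->F, B8->T, B8->T, B8->T, B8->T, B8->T, B8->F, B9->F, B10->F; covered: B1=F, B2=E, B3=T, B7=F, B8=T, B8=F, B9=F, B10=F
#7 (h=5, v=6) -> B2->E, B1->T, B2->E, B1->T, B2->E, B1->T, B2->E, B1->T, B2->E, B1->T, B2->S, B1->F, B3->T, B7->F, ...; covered: B1=T, B1=F, B2=S, B2=E, B3=T, B7=F, B8=T, B8=F, B9=F, B10=F
#8 (h=8, v=6) -> B2->E, B1->T, B2->E, B1->T, B2->E, B1->T, B2->E, B1->T, B2->E, B1->T, B2->S, B1->F, B3->T, B7->F, ...; covered: B1=T, B1=F, B2=S, B2=E, B3=T, B7=F, B8=T, B8=F, B9=F, B10=T
#9 (h=8, v=11) -> B2->E, B1->T, B2->E, B1->T, B2->E, B1->T, B2->E, B1->T, B2->E, B1->T, B2->E, B1->T, B2->E, B1->T, ...; covered: B1=T, B1=F, B2=S, B2=E, B3=F, B4=T, B5=F, B7=F, B8=T, B8=F, B9=F, B10=T
#10 (h=7, v=8) -> B2->E, B1->T, B2->E, B1->T, B2->E, B1->T, B2->E, B1->T, B2->E, B1->T, B2->E, B1->T, B2->S, B1->F, ...; covered: B1=T, B1=F, B2=S, B2=E, B3=T, B7=F, B8=T, B8=F, B9=F, B10=F
pool-wide coverage (15 outcomes): B1=T, B1=F, B2=S, B2=E, B3=T, B3=F, B4=T, B5=F, B7=F, B8=T, B8=F, B9=T, B9=F, B10=T, B10=F
checked all size-1 subsets: none covers 15 outcomes (max 12/15)
checked all size-2 subsets: none covers 15 outcomes (max 14/15)
at size 3, {1, 4, 9} reaches all 15 outcomes; every lexicographically earlier size-3 subset fails

Answer: 1, 4, 9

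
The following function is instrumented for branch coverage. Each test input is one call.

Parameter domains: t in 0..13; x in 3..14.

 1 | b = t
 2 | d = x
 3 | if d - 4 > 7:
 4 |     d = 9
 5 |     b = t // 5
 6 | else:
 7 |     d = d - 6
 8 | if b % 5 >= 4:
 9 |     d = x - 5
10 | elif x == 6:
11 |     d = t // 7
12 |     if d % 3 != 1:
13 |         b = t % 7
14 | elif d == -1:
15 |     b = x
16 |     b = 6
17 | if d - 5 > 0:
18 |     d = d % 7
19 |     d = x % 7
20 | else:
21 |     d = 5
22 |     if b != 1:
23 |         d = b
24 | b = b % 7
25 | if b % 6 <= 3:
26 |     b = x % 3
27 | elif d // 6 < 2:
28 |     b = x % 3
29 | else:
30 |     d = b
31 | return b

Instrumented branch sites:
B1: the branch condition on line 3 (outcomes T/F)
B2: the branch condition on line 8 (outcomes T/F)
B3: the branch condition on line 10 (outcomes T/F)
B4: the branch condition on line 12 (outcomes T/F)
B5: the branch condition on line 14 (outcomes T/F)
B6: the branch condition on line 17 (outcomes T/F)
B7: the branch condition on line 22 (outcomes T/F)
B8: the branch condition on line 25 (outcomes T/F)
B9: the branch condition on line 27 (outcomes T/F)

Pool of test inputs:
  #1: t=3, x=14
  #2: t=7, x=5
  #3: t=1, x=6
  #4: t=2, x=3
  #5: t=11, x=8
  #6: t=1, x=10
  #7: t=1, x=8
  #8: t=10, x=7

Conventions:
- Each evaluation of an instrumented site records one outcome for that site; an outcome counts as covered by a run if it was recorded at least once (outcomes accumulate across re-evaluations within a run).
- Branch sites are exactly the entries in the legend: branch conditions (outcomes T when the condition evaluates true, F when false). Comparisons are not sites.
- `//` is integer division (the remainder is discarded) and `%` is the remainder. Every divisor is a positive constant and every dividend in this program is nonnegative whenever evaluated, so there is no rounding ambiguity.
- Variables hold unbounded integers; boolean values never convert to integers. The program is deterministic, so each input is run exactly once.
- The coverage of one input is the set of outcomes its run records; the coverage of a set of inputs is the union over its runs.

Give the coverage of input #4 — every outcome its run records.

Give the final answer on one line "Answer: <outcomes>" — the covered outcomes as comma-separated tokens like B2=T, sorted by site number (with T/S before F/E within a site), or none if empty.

Tracing the run of input #4 (t=2, x=3):
  B1->F, B2->F, B3->F, B5->F, B6->F, B7->T, B8->T
collecting distinct outcomes: B1=F, B2=F, B3=F, B5=F, B6=F, B7=T, B8=T

Answer: B1=F, B2=F, B3=F, B5=F, B6=F, B7=T, B8=T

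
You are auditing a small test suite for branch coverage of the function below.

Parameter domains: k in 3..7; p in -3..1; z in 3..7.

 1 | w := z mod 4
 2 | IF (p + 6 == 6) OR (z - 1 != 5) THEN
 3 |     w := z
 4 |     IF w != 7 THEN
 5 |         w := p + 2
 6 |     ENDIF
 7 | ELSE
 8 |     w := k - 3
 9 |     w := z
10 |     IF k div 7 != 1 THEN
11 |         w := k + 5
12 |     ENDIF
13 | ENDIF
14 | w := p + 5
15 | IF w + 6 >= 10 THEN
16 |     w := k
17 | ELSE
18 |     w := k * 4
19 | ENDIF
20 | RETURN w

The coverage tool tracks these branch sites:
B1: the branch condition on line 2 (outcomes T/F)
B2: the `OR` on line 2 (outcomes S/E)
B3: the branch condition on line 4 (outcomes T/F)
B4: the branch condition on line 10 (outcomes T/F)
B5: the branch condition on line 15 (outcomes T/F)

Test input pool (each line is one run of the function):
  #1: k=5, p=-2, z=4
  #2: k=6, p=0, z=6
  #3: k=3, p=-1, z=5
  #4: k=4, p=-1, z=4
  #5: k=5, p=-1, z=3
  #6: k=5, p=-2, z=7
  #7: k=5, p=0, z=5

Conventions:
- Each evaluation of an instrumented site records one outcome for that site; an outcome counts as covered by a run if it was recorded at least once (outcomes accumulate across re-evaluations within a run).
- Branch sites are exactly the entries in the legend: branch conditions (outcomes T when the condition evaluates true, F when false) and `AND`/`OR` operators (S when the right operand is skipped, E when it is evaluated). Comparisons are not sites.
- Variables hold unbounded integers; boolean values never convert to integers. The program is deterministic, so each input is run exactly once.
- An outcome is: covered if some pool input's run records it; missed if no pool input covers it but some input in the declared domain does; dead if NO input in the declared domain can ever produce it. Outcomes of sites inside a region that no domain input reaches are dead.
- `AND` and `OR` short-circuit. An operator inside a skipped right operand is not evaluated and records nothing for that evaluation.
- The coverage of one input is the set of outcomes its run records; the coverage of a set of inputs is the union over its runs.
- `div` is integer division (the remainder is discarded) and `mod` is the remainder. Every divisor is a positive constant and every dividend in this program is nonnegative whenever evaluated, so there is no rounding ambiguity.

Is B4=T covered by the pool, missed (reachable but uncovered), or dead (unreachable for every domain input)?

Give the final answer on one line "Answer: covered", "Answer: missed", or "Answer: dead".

no pool input records B4=T
but domain input (k=3, p=-3, z=6) does record it -> reachable, so missed

Answer: missed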